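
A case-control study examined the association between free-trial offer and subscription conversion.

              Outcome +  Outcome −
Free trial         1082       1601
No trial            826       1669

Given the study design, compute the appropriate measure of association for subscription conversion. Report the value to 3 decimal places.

Cells: a = 1082, b = 1601, c = 826, d = 1669.
This is a case-control study: participants were sampled on outcome status, so risks in the source population cannot be estimated directly — relative risk is not valid here. The odds ratio is the appropriate measure.
OR = (a·d)/(b·c) = (1082 × 1669) / (1601 × 826) = 1805858 / 1322426 = 1.36556

1.366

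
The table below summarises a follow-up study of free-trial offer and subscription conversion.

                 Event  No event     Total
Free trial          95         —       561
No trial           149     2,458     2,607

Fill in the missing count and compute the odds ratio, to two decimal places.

3.36

The missing cell is in the exposed row: 561 − 95 = 466.
So a = 95, b = 466, c = 149, d = 2458.
OR = (a·d)/(b·c) = (95 × 2458) / (466 × 149) = 233510 / 69434 = 3.36305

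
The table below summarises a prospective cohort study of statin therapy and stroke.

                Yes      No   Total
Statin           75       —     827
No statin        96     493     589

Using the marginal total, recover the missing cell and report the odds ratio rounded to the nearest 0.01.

The missing cell is in the exposed row: 827 − 75 = 752.
So a = 75, b = 752, c = 96, d = 493.
OR = (a·d)/(b·c) = (75 × 493) / (752 × 96) = 36975 / 72192 = 0.51218

0.51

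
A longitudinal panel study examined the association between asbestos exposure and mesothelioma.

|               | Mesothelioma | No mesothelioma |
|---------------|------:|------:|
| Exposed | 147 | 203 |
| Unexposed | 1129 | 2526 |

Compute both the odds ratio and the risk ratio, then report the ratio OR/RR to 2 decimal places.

1.19

Cells: a = 147, b = 203, c = 1129, d = 2526.
OR = (147·2526)/(203·1129) = 371322/229187 = 1.62017
Risk in exposed = 147/350 = 0.42000; risk in unexposed = 1129/3655 = 0.30889; RR = 1.35970
OR/RR = 1.62017 / 1.35970 = 1.19157
The outcome is not rare, so the OR lies further from 1 than the RR.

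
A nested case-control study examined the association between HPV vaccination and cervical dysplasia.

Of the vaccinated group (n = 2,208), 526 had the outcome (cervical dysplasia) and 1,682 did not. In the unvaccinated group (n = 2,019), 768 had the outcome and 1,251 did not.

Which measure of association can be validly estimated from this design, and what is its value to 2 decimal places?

0.51

From the description: a = 526, b = 1682, c = 768, d = 1251.
This is a nested case-control study: participants were sampled on outcome status, so risks in the source population cannot be estimated directly — relative risk is not valid here. The odds ratio is the appropriate measure.
OR = (a·d)/(b·c) = (526 × 1251) / (1682 × 768) = 658026 / 1291776 = 0.50940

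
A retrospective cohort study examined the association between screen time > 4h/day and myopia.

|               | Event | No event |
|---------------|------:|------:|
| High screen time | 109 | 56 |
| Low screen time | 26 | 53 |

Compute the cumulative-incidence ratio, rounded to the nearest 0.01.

Cells: a = 109, b = 56, c = 26, d = 53.
Risk in exposed = 109/165 = 0.66061; risk in unexposed = 26/79 = 0.32911.
RR = 0.66061 / 0.32911 = 2.00723
The risk among the exposed is 2.01 times that among the unexposed.

2.01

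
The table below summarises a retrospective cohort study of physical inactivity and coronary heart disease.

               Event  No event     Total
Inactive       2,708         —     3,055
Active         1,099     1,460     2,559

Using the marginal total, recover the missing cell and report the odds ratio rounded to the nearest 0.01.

10.37

The missing cell is in the exposed row: 3055 − 2708 = 347.
So a = 2708, b = 347, c = 1099, d = 1460.
OR = (a·d)/(b·c) = (2708 × 1460) / (347 × 1099) = 3953680 / 381353 = 10.36751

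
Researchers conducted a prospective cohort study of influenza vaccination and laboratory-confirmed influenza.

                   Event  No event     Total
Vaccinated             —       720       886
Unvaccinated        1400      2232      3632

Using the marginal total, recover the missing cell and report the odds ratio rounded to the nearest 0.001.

0.368

The missing cell is in the exposed row: 886 − 720 = 166.
So a = 166, b = 720, c = 1400, d = 2232.
OR = (a·d)/(b·c) = (166 × 2232) / (720 × 1400) = 370512 / 1008000 = 0.36757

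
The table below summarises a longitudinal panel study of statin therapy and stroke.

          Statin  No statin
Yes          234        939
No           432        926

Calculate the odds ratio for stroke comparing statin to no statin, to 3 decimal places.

0.534

Reading the table with exposure as columns: a = 234 (Statin, case), b = 432 (Statin, non-case), c = 939 (No statin, case), d = 926.
OR = (a·d)/(b·c) = (234 × 926) / (432 × 939) = 216684 / 405648 = 0.53417
Exposure is associated with lower odds of stroke (OR = 0.53 < 1).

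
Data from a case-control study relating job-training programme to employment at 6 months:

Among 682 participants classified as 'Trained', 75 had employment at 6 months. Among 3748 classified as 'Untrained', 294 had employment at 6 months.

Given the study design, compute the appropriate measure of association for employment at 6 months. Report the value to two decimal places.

From the description: a = 75, b = 607, c = 294, d = 3454.
This is a case-control study: participants were sampled on outcome status, so risks in the source population cannot be estimated directly — relative risk is not valid here. The odds ratio is the appropriate measure.
OR = (a·d)/(b·c) = (75 × 3454) / (607 × 294) = 259050 / 178458 = 1.45160

1.45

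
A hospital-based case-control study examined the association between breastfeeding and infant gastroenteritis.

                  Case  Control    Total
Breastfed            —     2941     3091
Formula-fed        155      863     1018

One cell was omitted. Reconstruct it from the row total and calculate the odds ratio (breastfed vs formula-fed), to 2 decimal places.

The missing cell is in the exposed row: 3091 − 2941 = 150.
So a = 150, b = 2941, c = 155, d = 863.
OR = (a·d)/(b·c) = (150 × 863) / (2941 × 155) = 129450 / 455855 = 0.28397

0.28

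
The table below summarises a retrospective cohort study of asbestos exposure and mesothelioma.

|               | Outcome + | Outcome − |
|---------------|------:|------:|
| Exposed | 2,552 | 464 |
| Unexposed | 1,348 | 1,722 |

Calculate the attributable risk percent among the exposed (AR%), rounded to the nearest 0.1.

48.1

Cells: a = 2552, b = 464, c = 1348, d = 1722.
Risk in exposed = 2552/3016 = 0.84615; risk in unexposed = 1348/3070 = 0.43909.
RR = 0.84615/0.43909 = 1.92707
AR% = (RR − 1)/RR × 100 = (1.92707 − 1)/1.92707 × 100 = 48.1078%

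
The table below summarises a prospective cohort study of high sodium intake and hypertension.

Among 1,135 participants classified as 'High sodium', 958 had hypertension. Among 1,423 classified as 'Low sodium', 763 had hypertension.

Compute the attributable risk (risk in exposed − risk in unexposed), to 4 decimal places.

From the description: a = 958, b = 177, c = 763, d = 660.
Risk in exposed = 958/1135 = 0.844053; risk in unexposed = 763/1423 = 0.536191.
Risk difference = 0.844053 − 0.536191 = 0.307862

0.3079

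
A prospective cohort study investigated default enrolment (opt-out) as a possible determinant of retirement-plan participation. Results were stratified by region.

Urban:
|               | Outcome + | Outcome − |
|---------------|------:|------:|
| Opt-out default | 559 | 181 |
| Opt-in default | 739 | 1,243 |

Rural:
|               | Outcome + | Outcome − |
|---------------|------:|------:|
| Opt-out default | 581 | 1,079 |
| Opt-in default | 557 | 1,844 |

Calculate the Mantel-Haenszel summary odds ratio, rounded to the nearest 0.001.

2.633

OR_MH = Σ(aᵢdᵢ/nᵢ) / Σ(bᵢcᵢ/nᵢ), where nᵢ is the stratum total.
Stratum 1 (Urban): n = 2722; a·d/n = 559·1243/2722 = 255.2671; b·c/n = 181·739/2722 = 49.1400
Stratum 2 (Rural): n = 4061; a·d/n = 581·1844/4061 = 263.8178; b·c/n = 1079·557/4061 = 147.9938
OR_MH = (255.2671 + 263.8178) / (49.1400 + 147.9938) = 519.0849 / 197.1338 = 2.63316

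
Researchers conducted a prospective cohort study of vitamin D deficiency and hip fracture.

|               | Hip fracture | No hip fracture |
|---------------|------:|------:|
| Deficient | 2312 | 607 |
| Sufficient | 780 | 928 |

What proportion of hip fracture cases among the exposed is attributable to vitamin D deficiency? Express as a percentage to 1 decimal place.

42.3

Cells: a = 2312, b = 607, c = 780, d = 928.
Risk in exposed = 2312/2919 = 0.79205; risk in unexposed = 780/1708 = 0.45667.
RR = 0.79205/0.45667 = 1.73439
AR% = (RR − 1)/RR × 100 = (1.73439 − 1)/1.73439 × 100 = 42.3429%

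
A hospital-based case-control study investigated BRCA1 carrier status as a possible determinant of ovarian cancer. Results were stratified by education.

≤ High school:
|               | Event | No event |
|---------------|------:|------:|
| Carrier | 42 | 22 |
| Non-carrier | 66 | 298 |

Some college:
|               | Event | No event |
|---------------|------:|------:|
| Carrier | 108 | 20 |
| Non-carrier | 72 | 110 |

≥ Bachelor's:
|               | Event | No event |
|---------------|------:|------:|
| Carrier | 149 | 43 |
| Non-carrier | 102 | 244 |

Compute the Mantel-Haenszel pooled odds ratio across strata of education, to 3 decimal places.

8.347

OR_MH = Σ(aᵢdᵢ/nᵢ) / Σ(bᵢcᵢ/nᵢ), where nᵢ is the stratum total.
Stratum 1 (≤ High school): n = 428; a·d/n = 42·298/428 = 29.2430; b·c/n = 22·66/428 = 3.3925
Stratum 2 (Some college): n = 310; a·d/n = 108·110/310 = 38.3226; b·c/n = 20·72/310 = 4.6452
Stratum 3 (≥ Bachelor's): n = 538; a·d/n = 149·244/538 = 67.5762; b·c/n = 43·102/538 = 8.1524
OR_MH = (29.2430 + 38.3226 + 67.5762) / (3.3925 + 4.6452 + 8.1524) = 135.1418 / 16.1901 = 8.34719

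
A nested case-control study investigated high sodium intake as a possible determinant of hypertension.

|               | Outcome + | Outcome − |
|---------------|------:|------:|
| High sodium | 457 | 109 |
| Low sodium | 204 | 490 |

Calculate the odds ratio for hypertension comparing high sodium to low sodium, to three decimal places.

Cells: a = 457, b = 109, c = 204, d = 490.
OR = (a·d)/(b·c) = (457 × 490) / (109 × 204) = 223930 / 22236 = 10.07061
The odds of hypertension are about 10.07 times as high in the high sodium group.

10.071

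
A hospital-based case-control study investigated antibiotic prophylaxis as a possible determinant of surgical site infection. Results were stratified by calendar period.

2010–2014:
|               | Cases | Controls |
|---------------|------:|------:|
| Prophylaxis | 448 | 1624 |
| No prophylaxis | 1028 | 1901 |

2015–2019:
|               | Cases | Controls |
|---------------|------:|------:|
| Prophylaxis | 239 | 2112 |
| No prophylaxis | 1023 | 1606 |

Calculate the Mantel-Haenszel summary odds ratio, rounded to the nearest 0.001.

OR_MH = Σ(aᵢdᵢ/nᵢ) / Σ(bᵢcᵢ/nᵢ), where nᵢ is the stratum total.
Stratum 1 (2010–2014): n = 5001; a·d/n = 448·1901/5001 = 170.2955; b·c/n = 1624·1028/5001 = 333.8276
Stratum 2 (2015–2019): n = 4980; a·d/n = 239·1606/4980 = 77.0751; b·c/n = 2112·1023/4980 = 433.8506
OR_MH = (170.2955 + 77.0751) / (333.8276 + 433.8506) = 247.3706 / 767.6782 = 0.32223

0.322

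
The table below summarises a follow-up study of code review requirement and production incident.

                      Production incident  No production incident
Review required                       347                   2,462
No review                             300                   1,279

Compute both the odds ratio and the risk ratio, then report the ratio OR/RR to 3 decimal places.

0.924

Cells: a = 347, b = 2462, c = 300, d = 1279.
OR = (347·1279)/(2462·300) = 443813/738600 = 0.60088
Risk in exposed = 347/2809 = 0.12353; risk in unexposed = 300/1579 = 0.18999; RR = 0.65019
OR/RR = 0.60088 / 0.65019 = 0.92417
The outcome is not rare, so the OR lies further from 1 than the RR.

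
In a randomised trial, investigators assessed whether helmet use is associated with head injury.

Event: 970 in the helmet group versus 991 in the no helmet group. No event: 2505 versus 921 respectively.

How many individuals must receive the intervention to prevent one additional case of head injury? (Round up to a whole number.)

Risk in treated group = 970/3475 = 0.27914; risk in control = 991/1912 = 0.51831.
Absolute risk reduction = 0.51831 − 0.27914 = 0.23917
NNT = 1 / ARR = 1 / 0.23917 = 4.181 → round up → 5

5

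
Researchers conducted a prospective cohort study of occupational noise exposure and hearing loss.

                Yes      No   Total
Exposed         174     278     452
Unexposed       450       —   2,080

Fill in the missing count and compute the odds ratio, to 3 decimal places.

The missing cell is in the unexposed row: 2080 − 450 = 1630.
So a = 174, b = 278, c = 450, d = 1630.
OR = (a·d)/(b·c) = (174 × 1630) / (278 × 450) = 283620 / 125100 = 2.26715

2.267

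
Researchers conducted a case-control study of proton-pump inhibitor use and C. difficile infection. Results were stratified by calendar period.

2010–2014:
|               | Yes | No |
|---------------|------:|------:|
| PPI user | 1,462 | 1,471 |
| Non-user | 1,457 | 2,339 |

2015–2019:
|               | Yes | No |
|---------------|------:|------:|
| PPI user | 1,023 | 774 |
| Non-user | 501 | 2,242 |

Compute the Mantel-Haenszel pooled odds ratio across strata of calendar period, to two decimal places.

2.51

OR_MH = Σ(aᵢdᵢ/nᵢ) / Σ(bᵢcᵢ/nᵢ), where nᵢ is the stratum total.
Stratum 1 (2010–2014): n = 6729; a·d/n = 1462·2339/6729 = 508.1911; b·c/n = 1471·1457/6729 = 318.5090
Stratum 2 (2015–2019): n = 4540; a·d/n = 1023·2242/4540 = 505.1907; b·c/n = 774·501/4540 = 85.4128
OR_MH = (508.1911 + 505.1907) / (318.5090 + 85.4128) = 1013.3819 / 403.9218 = 2.50886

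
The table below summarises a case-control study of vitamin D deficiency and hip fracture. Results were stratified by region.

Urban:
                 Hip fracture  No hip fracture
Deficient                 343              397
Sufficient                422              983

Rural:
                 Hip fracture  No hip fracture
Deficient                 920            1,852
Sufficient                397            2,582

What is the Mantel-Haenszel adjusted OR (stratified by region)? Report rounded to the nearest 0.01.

OR_MH = Σ(aᵢdᵢ/nᵢ) / Σ(bᵢcᵢ/nᵢ), where nᵢ is the stratum total.
Stratum 1 (Urban): n = 2145; a·d/n = 343·983/2145 = 157.1883; b·c/n = 397·422/2145 = 78.1044
Stratum 2 (Rural): n = 5751; a·d/n = 920·2582/5751 = 413.0482; b·c/n = 1852·397/5751 = 127.8463
OR_MH = (157.1883 + 413.0482) / (78.1044 + 127.8463) = 570.2365 / 205.9507 = 2.76880

2.77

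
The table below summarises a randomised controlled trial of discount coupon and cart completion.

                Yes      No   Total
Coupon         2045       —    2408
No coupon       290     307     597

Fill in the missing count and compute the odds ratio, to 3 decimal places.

5.964

The missing cell is in the exposed row: 2408 − 2045 = 363.
So a = 2045, b = 363, c = 290, d = 307.
OR = (a·d)/(b·c) = (2045 × 307) / (363 × 290) = 627815 / 105270 = 5.96385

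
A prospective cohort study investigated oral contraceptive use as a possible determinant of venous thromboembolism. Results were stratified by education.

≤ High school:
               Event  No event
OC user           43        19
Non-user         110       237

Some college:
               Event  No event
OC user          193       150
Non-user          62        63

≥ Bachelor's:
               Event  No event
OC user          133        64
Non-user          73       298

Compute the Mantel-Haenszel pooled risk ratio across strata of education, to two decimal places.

RR_MH = Σ(aᵢ·n₀ᵢ/nᵢ) / Σ(cᵢ·n₁ᵢ/nᵢ), with n₁ᵢ = aᵢ+bᵢ (exposed), n₀ᵢ = cᵢ+dᵢ (unexposed), nᵢ = n₁ᵢ+n₀ᵢ.
Stratum 1 (≤ High school): n₁ = 62, n₀ = 347, n = 409; a·n₀/n = 43·347/409 = 36.4817; c·n₁/n = 110·62/409 = 16.6748
Stratum 2 (Some college): n₁ = 343, n₀ = 125, n = 468; a·n₀/n = 193·125/468 = 51.5491; c·n₁/n = 62·343/468 = 45.4402
Stratum 3 (≥ Bachelor's): n₁ = 197, n₀ = 371, n = 568; a·n₀/n = 133·371/568 = 86.8715; c·n₁/n = 73·197/568 = 25.3187
RR_MH = (36.4817 + 51.5491 + 86.8715) / (16.6748 + 45.4402 + 25.3187) = 174.9023 / 87.4336 = 2.00040

2.00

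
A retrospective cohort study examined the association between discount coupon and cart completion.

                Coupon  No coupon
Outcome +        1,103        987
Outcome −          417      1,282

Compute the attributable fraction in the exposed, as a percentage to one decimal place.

Reading the table with exposure as columns: a = 1103 (Coupon, case), b = 417 (Coupon, non-case), c = 987 (No coupon, case), d = 1282.
Risk in exposed = 1103/1520 = 0.72566; risk in unexposed = 987/2269 = 0.43499.
RR = 0.72566/0.43499 = 1.66820
AR% = (RR − 1)/RR × 100 = (1.66820 − 1)/1.66820 × 100 = 40.0553%

40.1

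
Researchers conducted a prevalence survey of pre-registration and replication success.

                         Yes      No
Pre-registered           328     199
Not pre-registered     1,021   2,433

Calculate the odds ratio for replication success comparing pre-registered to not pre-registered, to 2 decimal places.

Cells: a = 328, b = 199, c = 1021, d = 2433.
OR = (a·d)/(b·c) = (328 × 2433) / (199 × 1021) = 798024 / 203179 = 3.92769
The odds of replication success are about 3.93 times as high in the pre-registered group.

3.93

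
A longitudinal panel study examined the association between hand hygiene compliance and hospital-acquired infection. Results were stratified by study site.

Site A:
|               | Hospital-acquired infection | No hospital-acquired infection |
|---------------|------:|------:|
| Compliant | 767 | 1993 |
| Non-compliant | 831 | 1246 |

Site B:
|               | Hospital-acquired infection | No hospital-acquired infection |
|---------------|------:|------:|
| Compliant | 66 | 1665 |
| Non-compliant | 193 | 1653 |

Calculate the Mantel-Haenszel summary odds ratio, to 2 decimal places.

OR_MH = Σ(aᵢdᵢ/nᵢ) / Σ(bᵢcᵢ/nᵢ), where nᵢ is the stratum total.
Stratum 1 (Site A): n = 4837; a·d/n = 767·1246/4837 = 197.5774; b·c/n = 1993·831/4837 = 342.3988
Stratum 2 (Site B): n = 3577; a·d/n = 66·1653/3577 = 30.4999; b·c/n = 1665·193/3577 = 89.8365
OR_MH = (197.5774 + 30.4999) / (342.3988 + 89.8365) = 228.0773 / 432.2353 = 0.52767

0.53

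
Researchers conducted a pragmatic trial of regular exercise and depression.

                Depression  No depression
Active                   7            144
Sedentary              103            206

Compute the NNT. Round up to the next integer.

Risk in treated group = 7/151 = 0.04636; risk in control = 103/309 = 0.33333.
Absolute risk reduction = 0.33333 − 0.04636 = 0.28698
NNT = 1 / ARR = 1 / 0.28698 = 3.485 → round up → 4

4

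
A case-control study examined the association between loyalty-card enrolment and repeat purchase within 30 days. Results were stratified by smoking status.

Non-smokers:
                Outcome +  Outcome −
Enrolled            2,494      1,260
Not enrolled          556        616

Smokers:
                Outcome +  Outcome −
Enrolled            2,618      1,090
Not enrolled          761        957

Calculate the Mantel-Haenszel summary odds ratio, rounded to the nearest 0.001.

2.622

OR_MH = Σ(aᵢdᵢ/nᵢ) / Σ(bᵢcᵢ/nᵢ), where nᵢ is the stratum total.
Stratum 1 (Non-smokers): n = 4926; a·d/n = 2494·616/4926 = 311.8766; b·c/n = 1260·556/4926 = 142.2168
Stratum 2 (Smokers): n = 5426; a·d/n = 2618·957/5426 = 461.7446; b·c/n = 1090·761/5426 = 152.8732
OR_MH = (311.8766 + 461.7446) / (142.2168 + 152.8732) = 773.6211 / 295.0900 = 2.62164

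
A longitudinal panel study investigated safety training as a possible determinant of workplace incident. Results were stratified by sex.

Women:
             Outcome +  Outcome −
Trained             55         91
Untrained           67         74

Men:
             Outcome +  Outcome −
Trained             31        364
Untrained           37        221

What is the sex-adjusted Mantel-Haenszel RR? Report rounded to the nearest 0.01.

0.70

RR_MH = Σ(aᵢ·n₀ᵢ/nᵢ) / Σ(cᵢ·n₁ᵢ/nᵢ), with n₁ᵢ = aᵢ+bᵢ (exposed), n₀ᵢ = cᵢ+dᵢ (unexposed), nᵢ = n₁ᵢ+n₀ᵢ.
Stratum 1 (Women): n₁ = 146, n₀ = 141, n = 287; a·n₀/n = 55·141/287 = 27.0209; c·n₁/n = 67·146/287 = 34.0836
Stratum 2 (Men): n₁ = 395, n₀ = 258, n = 653; a·n₀/n = 31·258/653 = 12.2481; c·n₁/n = 37·395/653 = 22.3813
RR_MH = (27.0209 + 12.2481) / (34.0836 + 22.3813) = 39.2690 / 56.4649 = 0.69546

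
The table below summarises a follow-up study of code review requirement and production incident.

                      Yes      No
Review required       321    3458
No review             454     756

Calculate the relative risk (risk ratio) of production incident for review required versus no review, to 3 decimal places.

0.226

Cells: a = 321, b = 3458, c = 454, d = 756.
Risk in exposed = 321/3779 = 0.08494; risk in unexposed = 454/1210 = 0.37521.
RR = 0.08494 / 0.37521 = 0.22639
The risk is 77% lower among the exposed than among the unexposed.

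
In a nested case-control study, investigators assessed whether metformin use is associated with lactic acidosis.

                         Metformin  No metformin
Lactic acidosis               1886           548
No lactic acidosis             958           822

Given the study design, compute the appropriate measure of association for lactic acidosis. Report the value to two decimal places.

2.95

Reading the table with exposure as columns: a = 1886 (Metformin, case), b = 958 (Metformin, non-case), c = 548 (No metformin, case), d = 822.
This is a nested case-control study: participants were sampled on outcome status, so risks in the source population cannot be estimated directly — relative risk is not valid here. The odds ratio is the appropriate measure.
OR = (a·d)/(b·c) = (1886 × 822) / (958 × 548) = 1550292 / 524984 = 2.95303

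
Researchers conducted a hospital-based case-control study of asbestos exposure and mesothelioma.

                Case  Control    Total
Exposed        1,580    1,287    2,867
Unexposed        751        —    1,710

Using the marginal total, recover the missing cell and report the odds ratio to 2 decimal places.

The missing cell is in the unexposed row: 1710 − 751 = 959.
So a = 1580, b = 1287, c = 751, d = 959.
OR = (a·d)/(b·c) = (1580 × 959) / (1287 × 751) = 1515220 / 966537 = 1.56768

1.57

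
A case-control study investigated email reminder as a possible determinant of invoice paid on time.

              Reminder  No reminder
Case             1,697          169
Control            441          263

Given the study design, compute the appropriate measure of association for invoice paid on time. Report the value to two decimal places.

5.99

Reading the table with exposure as columns: a = 1697 (Reminder, case), b = 441 (Reminder, non-case), c = 169 (No reminder, case), d = 263.
This is a case-control study: participants were sampled on outcome status, so risks in the source population cannot be estimated directly — relative risk is not valid here. The odds ratio is the appropriate measure.
OR = (a·d)/(b·c) = (1697 × 263) / (441 × 169) = 446311 / 74529 = 5.98842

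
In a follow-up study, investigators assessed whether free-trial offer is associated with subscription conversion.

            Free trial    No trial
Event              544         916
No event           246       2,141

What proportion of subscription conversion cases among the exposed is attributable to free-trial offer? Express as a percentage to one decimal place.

56.5

Reading the table with exposure as columns: a = 544 (Free trial, case), b = 246 (Free trial, non-case), c = 916 (No trial, case), d = 2141.
Risk in exposed = 544/790 = 0.68861; risk in unexposed = 916/3057 = 0.29964.
RR = 0.68861/0.29964 = 2.29812
AR% = (RR − 1)/RR × 100 = (2.29812 − 1)/2.29812 × 100 = 56.4861%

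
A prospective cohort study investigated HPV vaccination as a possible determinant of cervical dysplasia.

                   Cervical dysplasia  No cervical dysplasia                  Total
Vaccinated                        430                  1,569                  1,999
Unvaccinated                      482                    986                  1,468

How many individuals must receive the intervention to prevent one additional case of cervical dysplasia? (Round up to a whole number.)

9

Risk in treated group = 430/1999 = 0.21511; risk in control = 482/1468 = 0.32834.
Absolute risk reduction = 0.32834 − 0.21511 = 0.11323
NNT = 1 / ARR = 1 / 0.11323 = 8.832 → round up → 9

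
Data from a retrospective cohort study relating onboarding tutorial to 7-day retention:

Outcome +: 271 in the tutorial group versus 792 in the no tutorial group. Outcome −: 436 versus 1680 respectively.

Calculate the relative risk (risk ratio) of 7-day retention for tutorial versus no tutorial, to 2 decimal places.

From the description: a = 271, b = 436, c = 792, d = 1680.
Risk in exposed = 271/707 = 0.38331; risk in unexposed = 792/2472 = 0.32039.
RR = 0.38331 / 0.32039 = 1.19639
The risk among the exposed is 1.20 times that among the unexposed.

1.20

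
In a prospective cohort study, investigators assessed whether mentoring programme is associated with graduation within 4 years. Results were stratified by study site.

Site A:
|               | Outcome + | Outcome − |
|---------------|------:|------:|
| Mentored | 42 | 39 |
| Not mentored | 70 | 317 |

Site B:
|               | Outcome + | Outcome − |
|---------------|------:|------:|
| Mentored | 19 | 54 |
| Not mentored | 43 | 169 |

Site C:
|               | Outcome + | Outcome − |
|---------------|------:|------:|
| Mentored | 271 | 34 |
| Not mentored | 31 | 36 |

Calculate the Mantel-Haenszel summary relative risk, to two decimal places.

RR_MH = Σ(aᵢ·n₀ᵢ/nᵢ) / Σ(cᵢ·n₁ᵢ/nᵢ), with n₁ᵢ = aᵢ+bᵢ (exposed), n₀ᵢ = cᵢ+dᵢ (unexposed), nᵢ = n₁ᵢ+n₀ᵢ.
Stratum 1 (Site A): n₁ = 81, n₀ = 387, n = 468; a·n₀/n = 42·387/468 = 34.7308; c·n₁/n = 70·81/468 = 12.1154
Stratum 2 (Site B): n₁ = 73, n₀ = 212, n = 285; a·n₀/n = 19·212/285 = 14.1333; c·n₁/n = 43·73/285 = 11.0140
Stratum 3 (Site C): n₁ = 305, n₀ = 67, n = 372; a·n₀/n = 271·67/372 = 48.8091; c·n₁/n = 31·305/372 = 25.4167
RR_MH = (34.7308 + 14.1333 + 48.8091) / (12.1154 + 11.0140 + 25.4167) = 97.6732 / 48.5461 = 2.01197

2.01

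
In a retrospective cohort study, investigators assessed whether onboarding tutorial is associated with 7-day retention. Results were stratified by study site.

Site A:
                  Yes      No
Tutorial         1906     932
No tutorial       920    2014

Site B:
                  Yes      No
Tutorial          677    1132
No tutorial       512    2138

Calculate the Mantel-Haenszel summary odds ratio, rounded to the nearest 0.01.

3.55

OR_MH = Σ(aᵢdᵢ/nᵢ) / Σ(bᵢcᵢ/nᵢ), where nᵢ is the stratum total.
Stratum 1 (Site A): n = 5772; a·d/n = 1906·2014/5772 = 665.0527; b·c/n = 932·920/5772 = 148.5516
Stratum 2 (Site B): n = 4459; a·d/n = 677·2138/4459 = 324.6078; b·c/n = 1132·512/4459 = 129.9807
OR_MH = (665.0527 + 324.6078) / (148.5516 + 129.9807) = 989.6604 / 278.5323 = 3.55313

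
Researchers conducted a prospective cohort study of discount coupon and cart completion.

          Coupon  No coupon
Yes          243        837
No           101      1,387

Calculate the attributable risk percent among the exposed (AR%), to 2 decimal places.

Reading the table with exposure as columns: a = 243 (Coupon, case), b = 101 (Coupon, non-case), c = 837 (No coupon, case), d = 1387.
Risk in exposed = 243/344 = 0.70640; risk in unexposed = 837/2224 = 0.37635.
RR = 0.70640/0.37635 = 1.87697
AR% = (RR − 1)/RR × 100 = (1.87697 − 1)/1.87697 × 100 = 46.7226%

46.72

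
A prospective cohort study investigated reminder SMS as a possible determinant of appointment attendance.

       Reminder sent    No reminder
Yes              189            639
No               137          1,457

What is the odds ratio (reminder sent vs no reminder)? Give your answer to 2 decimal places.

3.15

Reading the table with exposure as columns: a = 189 (Reminder sent, case), b = 137 (Reminder sent, non-case), c = 639 (No reminder, case), d = 1457.
OR = (a·d)/(b·c) = (189 × 1457) / (137 × 639) = 275373 / 87543 = 3.14557
The odds of appointment attendance are about 3.15 times as high in the reminder sent group.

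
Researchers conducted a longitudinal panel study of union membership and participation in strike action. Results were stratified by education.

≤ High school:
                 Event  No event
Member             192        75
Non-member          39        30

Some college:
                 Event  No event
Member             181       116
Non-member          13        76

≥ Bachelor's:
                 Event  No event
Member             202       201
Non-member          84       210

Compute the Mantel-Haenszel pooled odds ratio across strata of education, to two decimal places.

3.09

OR_MH = Σ(aᵢdᵢ/nᵢ) / Σ(bᵢcᵢ/nᵢ), where nᵢ is the stratum total.
Stratum 1 (≤ High school): n = 336; a·d/n = 192·30/336 = 17.1429; b·c/n = 75·39/336 = 8.7054
Stratum 2 (Some college): n = 386; a·d/n = 181·76/386 = 35.6373; b·c/n = 116·13/386 = 3.9067
Stratum 3 (≥ Bachelor's): n = 697; a·d/n = 202·210/697 = 60.8608; b·c/n = 201·84/697 = 24.2238
OR_MH = (17.1429 + 35.6373 + 60.8608) / (8.7054 + 3.9067 + 24.2238) = 113.6410 / 36.8359 = 3.08506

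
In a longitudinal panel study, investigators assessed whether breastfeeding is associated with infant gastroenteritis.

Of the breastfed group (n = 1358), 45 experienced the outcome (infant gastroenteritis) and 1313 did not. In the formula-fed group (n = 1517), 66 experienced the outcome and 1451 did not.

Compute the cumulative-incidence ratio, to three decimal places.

0.762

From the description: a = 45, b = 1313, c = 66, d = 1451.
Risk in exposed = 45/1358 = 0.03314; risk in unexposed = 66/1517 = 0.04351.
RR = 0.03314 / 0.04351 = 0.76165
The risk is 24% lower among the exposed than among the unexposed.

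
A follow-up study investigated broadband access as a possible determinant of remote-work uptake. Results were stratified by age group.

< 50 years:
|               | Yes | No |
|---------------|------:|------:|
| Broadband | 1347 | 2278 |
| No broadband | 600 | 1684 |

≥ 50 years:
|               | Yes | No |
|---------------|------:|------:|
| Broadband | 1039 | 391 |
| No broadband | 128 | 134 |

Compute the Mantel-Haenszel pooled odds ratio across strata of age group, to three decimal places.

OR_MH = Σ(aᵢdᵢ/nᵢ) / Σ(bᵢcᵢ/nᵢ), where nᵢ is the stratum total.
Stratum 1 (< 50 years): n = 5909; a·d/n = 1347·1684/5909 = 383.8802; b·c/n = 2278·600/5909 = 231.3082
Stratum 2 (≥ 50 years): n = 1692; a·d/n = 1039·134/1692 = 82.2849; b·c/n = 391·128/1692 = 29.5792
OR_MH = (383.8802 + 82.2849) / (231.3082 + 29.5792) = 466.1651 / 260.8874 = 1.78684

1.787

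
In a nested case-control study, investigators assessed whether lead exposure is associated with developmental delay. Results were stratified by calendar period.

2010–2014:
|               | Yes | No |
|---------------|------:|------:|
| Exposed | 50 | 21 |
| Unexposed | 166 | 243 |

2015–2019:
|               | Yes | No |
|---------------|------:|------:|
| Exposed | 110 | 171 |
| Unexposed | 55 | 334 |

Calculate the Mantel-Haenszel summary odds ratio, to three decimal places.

OR_MH = Σ(aᵢdᵢ/nᵢ) / Σ(bᵢcᵢ/nᵢ), where nᵢ is the stratum total.
Stratum 1 (2010–2014): n = 480; a·d/n = 50·243/480 = 25.3125; b·c/n = 21·166/480 = 7.2625
Stratum 2 (2015–2019): n = 670; a·d/n = 110·334/670 = 54.8358; b·c/n = 171·55/670 = 14.0373
OR_MH = (25.3125 + 54.8358) / (7.2625 + 14.0373) = 80.1483 / 21.2998 = 3.76286

3.763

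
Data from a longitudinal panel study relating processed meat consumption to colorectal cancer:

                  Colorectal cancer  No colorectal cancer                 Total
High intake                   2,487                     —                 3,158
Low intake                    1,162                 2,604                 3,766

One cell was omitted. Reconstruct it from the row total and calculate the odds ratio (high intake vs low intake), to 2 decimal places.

The missing cell is in the exposed row: 3158 − 2487 = 671.
So a = 2487, b = 671, c = 1162, d = 2604.
OR = (a·d)/(b·c) = (2487 × 2604) / (671 × 1162) = 6476148 / 779702 = 8.30593

8.31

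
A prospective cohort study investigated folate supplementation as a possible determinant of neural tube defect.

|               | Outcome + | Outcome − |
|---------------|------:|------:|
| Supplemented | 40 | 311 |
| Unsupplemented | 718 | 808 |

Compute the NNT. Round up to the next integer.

3

Risk in treated group = 40/351 = 0.11396; risk in control = 718/1526 = 0.47051.
Absolute risk reduction = 0.47051 − 0.11396 = 0.35655
NNT = 1 / ARR = 1 / 0.35655 = 2.805 → round up → 3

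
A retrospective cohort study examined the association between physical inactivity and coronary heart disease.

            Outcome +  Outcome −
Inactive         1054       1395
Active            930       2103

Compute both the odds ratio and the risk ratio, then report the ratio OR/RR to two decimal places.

1.22

Cells: a = 1054, b = 1395, c = 930, d = 2103.
OR = (1054·2103)/(1395·930) = 2216562/1297350 = 1.70853
Risk in exposed = 1054/2449 = 0.43038; risk in unexposed = 930/3033 = 0.30663; RR = 1.40359
OR/RR = 1.70853 / 1.40359 = 1.21725
The outcome is not rare, so the OR lies further from 1 than the RR.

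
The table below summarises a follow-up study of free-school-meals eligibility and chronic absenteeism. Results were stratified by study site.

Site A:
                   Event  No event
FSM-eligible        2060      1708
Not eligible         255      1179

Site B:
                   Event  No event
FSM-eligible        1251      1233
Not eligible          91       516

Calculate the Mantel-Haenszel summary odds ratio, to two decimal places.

5.63

OR_MH = Σ(aᵢdᵢ/nᵢ) / Σ(bᵢcᵢ/nᵢ), where nᵢ is the stratum total.
Stratum 1 (Site A): n = 5202; a·d/n = 2060·1179/5202 = 466.8858; b·c/n = 1708·255/5202 = 83.7255
Stratum 2 (Site B): n = 3091; a·d/n = 1251·516/3091 = 208.8373; b·c/n = 1233·91/3091 = 36.2999
OR_MH = (466.8858 + 208.8373) / (83.7255 + 36.2999) = 675.7231 / 120.0254 = 5.62983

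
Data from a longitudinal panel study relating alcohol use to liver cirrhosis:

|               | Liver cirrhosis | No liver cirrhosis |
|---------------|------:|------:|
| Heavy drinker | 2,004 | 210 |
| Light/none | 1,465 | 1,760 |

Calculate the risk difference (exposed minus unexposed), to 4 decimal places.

Cells: a = 2004, b = 210, c = 1465, d = 1760.
Risk in exposed = 2004/2214 = 0.905149; risk in unexposed = 1465/3225 = 0.454264.
Risk difference = 0.905149 − 0.454264 = 0.450885

0.4509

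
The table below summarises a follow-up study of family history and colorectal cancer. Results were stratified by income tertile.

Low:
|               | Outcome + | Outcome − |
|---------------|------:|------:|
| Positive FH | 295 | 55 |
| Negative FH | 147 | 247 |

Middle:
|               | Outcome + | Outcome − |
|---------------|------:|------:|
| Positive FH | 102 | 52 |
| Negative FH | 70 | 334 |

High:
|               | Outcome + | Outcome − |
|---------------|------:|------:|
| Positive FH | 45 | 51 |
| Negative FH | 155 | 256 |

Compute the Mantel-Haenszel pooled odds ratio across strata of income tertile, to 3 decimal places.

5.509

OR_MH = Σ(aᵢdᵢ/nᵢ) / Σ(bᵢcᵢ/nᵢ), where nᵢ is the stratum total.
Stratum 1 (Low): n = 744; a·d/n = 295·247/744 = 97.9368; b·c/n = 55·147/744 = 10.8669
Stratum 2 (Middle): n = 558; a·d/n = 102·334/558 = 61.0538; b·c/n = 52·70/558 = 6.5233
Stratum 3 (High): n = 507; a·d/n = 45·256/507 = 22.7219; b·c/n = 51·155/507 = 15.5917
OR_MH = (97.9368 + 61.0538 + 22.7219) / (10.8669 + 6.5233 + 15.5917) = 181.7125 / 32.9819 = 5.50945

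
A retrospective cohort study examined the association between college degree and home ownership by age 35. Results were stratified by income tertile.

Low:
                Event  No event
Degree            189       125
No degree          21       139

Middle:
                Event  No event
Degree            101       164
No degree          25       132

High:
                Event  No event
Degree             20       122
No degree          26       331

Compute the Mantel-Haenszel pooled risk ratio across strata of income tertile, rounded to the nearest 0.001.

RR_MH = Σ(aᵢ·n₀ᵢ/nᵢ) / Σ(cᵢ·n₁ᵢ/nᵢ), with n₁ᵢ = aᵢ+bᵢ (exposed), n₀ᵢ = cᵢ+dᵢ (unexposed), nᵢ = n₁ᵢ+n₀ᵢ.
Stratum 1 (Low): n₁ = 314, n₀ = 160, n = 474; a·n₀/n = 189·160/474 = 63.7975; c·n₁/n = 21·314/474 = 13.9114
Stratum 2 (Middle): n₁ = 265, n₀ = 157, n = 422; a·n₀/n = 101·157/422 = 37.5758; c·n₁/n = 25·265/422 = 15.6991
Stratum 3 (High): n₁ = 142, n₀ = 357, n = 499; a·n₀/n = 20·357/499 = 14.3086; c·n₁/n = 26·142/499 = 7.3988
RR_MH = (63.7975 + 37.5758 + 14.3086) / (13.9114 + 15.6991 + 7.3988) = 115.6819 / 37.0092 = 3.12576

3.126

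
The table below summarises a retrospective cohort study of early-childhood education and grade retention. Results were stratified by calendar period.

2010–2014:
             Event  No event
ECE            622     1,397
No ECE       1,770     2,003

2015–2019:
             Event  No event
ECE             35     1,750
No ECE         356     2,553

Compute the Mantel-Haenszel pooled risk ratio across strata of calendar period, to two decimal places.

0.57

RR_MH = Σ(aᵢ·n₀ᵢ/nᵢ) / Σ(cᵢ·n₁ᵢ/nᵢ), with n₁ᵢ = aᵢ+bᵢ (exposed), n₀ᵢ = cᵢ+dᵢ (unexposed), nᵢ = n₁ᵢ+n₀ᵢ.
Stratum 1 (2010–2014): n₁ = 2019, n₀ = 3773, n = 5792; a·n₀/n = 622·3773/5792 = 405.1806; c·n₁/n = 1770·2019/5792 = 616.9941
Stratum 2 (2015–2019): n₁ = 1785, n₀ = 2909, n = 4694; a·n₀/n = 35·2909/4694 = 21.6905; c·n₁/n = 356·1785/4694 = 135.3771
RR_MH = (405.1806 + 21.6905) / (616.9941 + 135.3771) = 426.8710 / 752.3712 = 0.56737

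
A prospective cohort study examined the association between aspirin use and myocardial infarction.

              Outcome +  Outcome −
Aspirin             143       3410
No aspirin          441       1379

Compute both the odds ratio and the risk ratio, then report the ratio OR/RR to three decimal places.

0.789

Cells: a = 143, b = 3410, c = 441, d = 1379.
OR = (143·1379)/(3410·441) = 197197/1503810 = 0.13113
Risk in exposed = 143/3553 = 0.04025; risk in unexposed = 441/1820 = 0.24231; RR = 0.16610
OR/RR = 0.13113 / 0.16610 = 0.78947
The outcome is not rare, so the OR lies further from 1 than the RR.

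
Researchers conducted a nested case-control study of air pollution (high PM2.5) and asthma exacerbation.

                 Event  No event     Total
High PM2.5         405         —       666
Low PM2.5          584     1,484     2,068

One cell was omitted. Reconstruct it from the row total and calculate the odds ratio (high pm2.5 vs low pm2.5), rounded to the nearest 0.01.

3.94

The missing cell is in the exposed row: 666 − 405 = 261.
So a = 405, b = 261, c = 584, d = 1484.
OR = (a·d)/(b·c) = (405 × 1484) / (261 × 584) = 601020 / 152424 = 3.94308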